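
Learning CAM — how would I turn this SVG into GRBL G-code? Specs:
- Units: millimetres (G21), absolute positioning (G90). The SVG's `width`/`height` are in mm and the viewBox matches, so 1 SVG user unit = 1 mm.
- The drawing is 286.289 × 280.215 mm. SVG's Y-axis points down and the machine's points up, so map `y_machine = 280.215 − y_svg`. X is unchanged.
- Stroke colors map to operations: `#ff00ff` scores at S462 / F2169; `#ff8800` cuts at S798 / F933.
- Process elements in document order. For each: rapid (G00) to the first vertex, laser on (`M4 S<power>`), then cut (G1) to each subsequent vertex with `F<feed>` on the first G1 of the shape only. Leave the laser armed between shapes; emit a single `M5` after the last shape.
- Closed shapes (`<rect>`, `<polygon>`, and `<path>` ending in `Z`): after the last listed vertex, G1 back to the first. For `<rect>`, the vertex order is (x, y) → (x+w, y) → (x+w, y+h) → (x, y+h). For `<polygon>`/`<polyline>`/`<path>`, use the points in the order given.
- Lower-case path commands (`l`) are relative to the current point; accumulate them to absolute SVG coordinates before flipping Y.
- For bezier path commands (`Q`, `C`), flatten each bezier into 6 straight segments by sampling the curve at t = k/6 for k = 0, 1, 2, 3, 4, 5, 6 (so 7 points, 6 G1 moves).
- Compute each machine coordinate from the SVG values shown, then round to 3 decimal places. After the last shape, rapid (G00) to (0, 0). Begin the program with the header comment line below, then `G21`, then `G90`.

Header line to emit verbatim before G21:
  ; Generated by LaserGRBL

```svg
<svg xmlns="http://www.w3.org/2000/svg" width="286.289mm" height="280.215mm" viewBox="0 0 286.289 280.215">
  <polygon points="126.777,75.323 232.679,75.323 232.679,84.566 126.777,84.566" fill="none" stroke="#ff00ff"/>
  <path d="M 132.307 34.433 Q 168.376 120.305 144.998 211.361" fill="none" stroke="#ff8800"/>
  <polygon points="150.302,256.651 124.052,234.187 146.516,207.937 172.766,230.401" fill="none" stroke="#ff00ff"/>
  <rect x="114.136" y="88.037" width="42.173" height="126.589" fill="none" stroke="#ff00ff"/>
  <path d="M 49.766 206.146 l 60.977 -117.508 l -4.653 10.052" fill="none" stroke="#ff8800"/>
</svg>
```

; Generated by LaserGRBL
G21
G90
G00 X126.777 Y204.892
M4 S462
G1 X232.679 Y204.892 F2169
G1 X232.679 Y195.649
G1 X126.777 Y195.649
G1 X126.777 Y204.892
G00 X132.307 Y245.782
M4 S798
G1 X142.679 Y217.014 F933
G1 X149.748 Y187.958
G1 X153.514 Y158.614
G1 X153.978 Y128.982
G1 X151.139 Y99.062
G1 X144.998 Y68.854
G00 X150.302 Y23.564
M4 S462
G1 X124.052 Y46.028 F2169
G1 X146.516 Y72.278
G1 X172.766 Y49.814
G1 X150.302 Y23.564
G00 X114.136 Y192.178
M4 S462
G1 X156.309 Y192.178 F2169
G1 X156.309 Y65.589
G1 X114.136 Y65.589
G1 X114.136 Y192.178
G00 X49.766 Y74.069
M4 S798
G1 X110.743 Y191.577 F933
G1 X106.090 Y181.525
M5
G00 X0.000 Y0.000

viewBox `0 0 286.289 280.215` with mm width/height → 1 unit = 1 mm. Flip: y_m = 280.215 − y_svg.

**Shape 1** — `<polygon>` rectangle, stroke `#ff00ff` → score (S462, F2169). Machine vertices: (126.777,204.892) → (232.679,204.892) → (232.679,195.649) → (126.777,195.649) → (126.777,204.892). Closed: final G1 returns to the first vertex.

**Shape 2** — `<path>` quadratic bezier, stroke `#ff8800` → cut (S798, F933). Control points (SVG): P0=(132.307,34.433), P1=(168.376,120.305), P2=(144.998,211.361); sampled at t=k/6. Machine vertices: (132.307,245.782) → (142.679,217.014) → (149.748,187.958) → (153.514,158.614) → (153.978,128.982) → (151.139,99.062) → (144.998,68.854). Open path.

**Shape 3** — `<polygon>` regular polygon, stroke `#ff00ff` → score (S462, F2169). Machine vertices: (150.302,23.564) → (124.052,46.028) → (146.516,72.278) → (172.766,49.814) → (150.302,23.564). Closed: final G1 returns to the first vertex.

**Shape 4** — `<rect>` rectangle, stroke `#ff00ff` → score (S462, F2169). Machine vertices: (114.136,192.178) → (156.309,192.178) → (156.309,65.589) → (114.136,65.589) → (114.136,192.178). Closed: final G1 returns to the first vertex.

**Shape 5** — `<path>` open polyline, stroke `#ff8800` → cut (S798, F933). Machine vertices: (49.766,74.069) → (110.743,191.577) → (106.090,181.525). Open path.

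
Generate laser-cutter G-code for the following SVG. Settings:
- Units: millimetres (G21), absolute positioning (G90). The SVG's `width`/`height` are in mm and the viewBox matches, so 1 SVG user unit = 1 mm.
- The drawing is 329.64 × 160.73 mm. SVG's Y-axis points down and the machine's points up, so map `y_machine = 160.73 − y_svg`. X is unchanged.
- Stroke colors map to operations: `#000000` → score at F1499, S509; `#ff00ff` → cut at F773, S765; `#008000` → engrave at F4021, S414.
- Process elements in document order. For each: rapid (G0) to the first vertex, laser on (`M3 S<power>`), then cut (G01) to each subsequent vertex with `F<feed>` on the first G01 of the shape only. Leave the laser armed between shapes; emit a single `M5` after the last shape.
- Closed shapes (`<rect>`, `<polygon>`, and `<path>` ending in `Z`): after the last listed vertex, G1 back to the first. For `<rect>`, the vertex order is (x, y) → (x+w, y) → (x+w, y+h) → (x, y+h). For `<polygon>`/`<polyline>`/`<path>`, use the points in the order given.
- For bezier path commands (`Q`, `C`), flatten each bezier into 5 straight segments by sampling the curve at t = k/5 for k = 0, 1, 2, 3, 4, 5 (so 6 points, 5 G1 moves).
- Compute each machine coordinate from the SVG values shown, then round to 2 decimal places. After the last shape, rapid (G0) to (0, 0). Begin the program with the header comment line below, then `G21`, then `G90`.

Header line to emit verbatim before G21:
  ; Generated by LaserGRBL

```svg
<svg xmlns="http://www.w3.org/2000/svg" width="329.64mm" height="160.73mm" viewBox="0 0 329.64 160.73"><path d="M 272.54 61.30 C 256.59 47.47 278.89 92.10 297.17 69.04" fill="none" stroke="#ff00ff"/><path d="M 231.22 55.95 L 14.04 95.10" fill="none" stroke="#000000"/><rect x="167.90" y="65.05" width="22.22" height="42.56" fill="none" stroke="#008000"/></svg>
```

viewBox `0 0 329.64 160.73` with mm width/height → 1 unit = 1 mm. Flip: y_m = 160.73 − y_svg.

**Shape 1** — `<path>` cubic bezier, stroke `#ff00ff` → cut (S765, F773). Control points (SVG): P0=(272.54,61.30), P1=(256.59,47.47), P2=(278.89,92.10), P3=(297.17,69.04); sampled at t=k/5. Machine vertices: (272.54,99.43) → (267.22,101.72) → (269.05,96.04) → (276.01,88.44) → (286.06,84.97) → (297.17,91.69). Open path.

**Shape 2** — `<path>` line segment, stroke `#000000` → score (S509, F1499). Machine vertices: (231.22,104.78) → (14.04,65.63). Open path.

**Shape 3** — `<rect>` rectangle, stroke `#008000` → engrave (S414, F4021). Machine vertices: (167.90,95.68) → (190.12,95.68) → (190.12,53.12) → (167.90,53.12) → (167.90,95.68). Closed: final G1 returns to the first vertex.

; Generated by LaserGRBL
G21
G90
G0 X272.54 Y99.43
M3 S765
G01 X267.22 Y101.72 F773
G01 X269.05 Y96.04
G01 X276.01 Y88.44
G01 X286.06 Y84.97
G01 X297.17 Y91.69
G0 X231.22 Y104.78
M3 S509
G01 X14.04 Y65.63 F1499
G0 X167.90 Y95.68
M3 S414
G01 X190.12 Y95.68 F4021
G01 X190.12 Y53.12
G01 X167.90 Y53.12
G01 X167.90 Y95.68
M5
G0 X0.00 Y0.00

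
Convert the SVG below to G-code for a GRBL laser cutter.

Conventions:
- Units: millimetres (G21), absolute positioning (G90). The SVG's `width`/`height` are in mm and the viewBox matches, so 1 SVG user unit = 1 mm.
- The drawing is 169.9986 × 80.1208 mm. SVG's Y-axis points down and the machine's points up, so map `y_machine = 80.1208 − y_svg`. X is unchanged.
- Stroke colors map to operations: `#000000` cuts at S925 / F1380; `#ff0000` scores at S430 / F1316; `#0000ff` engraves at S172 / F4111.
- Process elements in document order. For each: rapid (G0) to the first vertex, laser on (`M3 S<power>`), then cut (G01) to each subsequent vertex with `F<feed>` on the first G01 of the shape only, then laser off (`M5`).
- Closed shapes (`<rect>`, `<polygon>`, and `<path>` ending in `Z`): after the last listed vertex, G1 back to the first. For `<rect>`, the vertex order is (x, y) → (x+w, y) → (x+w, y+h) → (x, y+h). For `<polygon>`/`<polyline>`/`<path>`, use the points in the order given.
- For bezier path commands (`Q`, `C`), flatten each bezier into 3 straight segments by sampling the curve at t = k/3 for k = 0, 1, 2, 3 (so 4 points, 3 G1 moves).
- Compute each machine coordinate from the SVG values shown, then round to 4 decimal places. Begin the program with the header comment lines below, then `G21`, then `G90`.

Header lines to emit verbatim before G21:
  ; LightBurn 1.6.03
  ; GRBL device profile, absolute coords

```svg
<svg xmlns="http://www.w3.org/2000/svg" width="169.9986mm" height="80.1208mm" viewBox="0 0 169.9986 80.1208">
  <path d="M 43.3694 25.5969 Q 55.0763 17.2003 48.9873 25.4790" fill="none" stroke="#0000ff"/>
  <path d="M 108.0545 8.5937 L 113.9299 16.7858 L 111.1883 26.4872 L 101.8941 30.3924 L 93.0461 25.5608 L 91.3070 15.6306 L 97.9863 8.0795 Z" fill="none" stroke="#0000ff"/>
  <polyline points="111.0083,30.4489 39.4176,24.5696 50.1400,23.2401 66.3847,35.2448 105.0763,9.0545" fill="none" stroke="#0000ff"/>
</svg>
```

1 u = 1 mm; y_m = 80.1208 − y.

[1] `<path>` quadratic bezier, #0000ff→engrave S172 F4111: (43.3694,54.5239) → (49.1967,58.2688) → (51.0693,58.3081) → (48.9873,54.6418)

[2] `<path>` regular polygon, #0000ff→engrave S172 F4111: (108.0545,71.5271) → (113.9299,63.3350) → (111.1883,53.6336) → (101.8941,49.7284) → (93.0461,54.5600) → (91.3070,64.4902) → (97.9863,72.0413) → (108.0545,71.5271) (closed)

[3] `<polyline>` open polyline, #0000ff→engrave S172 F4111: (111.0083,49.6719) → (39.4176,55.5512) → (50.1400,56.8807) → (66.3847,44.8760) → (105.0763,71.0663)

; LightBurn 1.6.03
; GRBL device profile, absolute coords
G21
G90
G0 X43.3694 Y54.5239
M3 S172
G01 X49.1967 Y58.2688 F4111
G01 X51.0693 Y58.3081
G01 X48.9873 Y54.6418
M5
G0 X108.0545 Y71.5271
M3 S172
G01 X113.9299 Y63.3350 F4111
G01 X111.1883 Y53.6336
G01 X101.8941 Y49.7284
G01 X93.0461 Y54.5600
G01 X91.3070 Y64.4902
G01 X97.9863 Y72.0413
G01 X108.0545 Y71.5271
M5
G0 X111.0083 Y49.6719
M3 S172
G01 X39.4176 Y55.5512 F4111
G01 X50.1400 Y56.8807
G01 X66.3847 Y44.8760
G01 X105.0763 Y71.0663
M5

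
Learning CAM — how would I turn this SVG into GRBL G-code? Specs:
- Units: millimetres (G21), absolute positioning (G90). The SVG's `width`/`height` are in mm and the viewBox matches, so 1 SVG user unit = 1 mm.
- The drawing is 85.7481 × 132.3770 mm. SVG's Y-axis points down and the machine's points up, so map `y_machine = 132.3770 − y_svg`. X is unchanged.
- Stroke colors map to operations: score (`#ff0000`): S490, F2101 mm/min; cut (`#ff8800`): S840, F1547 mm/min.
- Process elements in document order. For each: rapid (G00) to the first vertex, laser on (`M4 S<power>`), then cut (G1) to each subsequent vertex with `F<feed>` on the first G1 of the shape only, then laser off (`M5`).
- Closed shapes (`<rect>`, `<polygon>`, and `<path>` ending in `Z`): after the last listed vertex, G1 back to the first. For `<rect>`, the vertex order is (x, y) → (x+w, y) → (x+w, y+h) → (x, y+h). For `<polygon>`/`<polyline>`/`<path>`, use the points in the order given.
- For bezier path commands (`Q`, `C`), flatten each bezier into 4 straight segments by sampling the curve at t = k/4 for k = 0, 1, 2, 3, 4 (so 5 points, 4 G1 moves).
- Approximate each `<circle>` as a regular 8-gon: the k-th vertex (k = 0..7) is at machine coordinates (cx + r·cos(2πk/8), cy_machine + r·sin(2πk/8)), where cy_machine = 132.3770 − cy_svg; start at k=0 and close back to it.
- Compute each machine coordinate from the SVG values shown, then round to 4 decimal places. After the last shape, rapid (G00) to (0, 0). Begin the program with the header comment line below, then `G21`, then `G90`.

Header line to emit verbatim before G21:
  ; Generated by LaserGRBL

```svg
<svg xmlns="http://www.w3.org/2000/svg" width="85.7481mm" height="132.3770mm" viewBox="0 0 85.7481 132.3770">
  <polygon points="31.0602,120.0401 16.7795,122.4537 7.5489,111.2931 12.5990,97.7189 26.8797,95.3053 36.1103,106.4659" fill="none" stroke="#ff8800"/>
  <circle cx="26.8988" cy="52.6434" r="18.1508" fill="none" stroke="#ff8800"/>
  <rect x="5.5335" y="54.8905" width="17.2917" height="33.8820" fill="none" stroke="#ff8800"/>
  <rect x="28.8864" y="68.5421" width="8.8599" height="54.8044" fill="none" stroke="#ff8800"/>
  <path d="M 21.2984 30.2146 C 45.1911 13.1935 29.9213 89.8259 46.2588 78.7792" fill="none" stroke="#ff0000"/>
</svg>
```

; Generated by LaserGRBL
G21
G90
G00 X31.0602 Y12.3369
M4 S840
G1 X16.7795 Y9.9233 F1547
G1 X7.5489 Y21.0839
G1 X12.5990 Y34.6581
G1 X26.8797 Y37.0717
G1 X36.1103 Y25.9111
G1 X31.0602 Y12.3369
M5
G00 X45.0496 Y79.7336
M4 S840
G1 X39.7334 Y92.5682 F1547
G1 X26.8988 Y97.8844
G1 X14.0642 Y92.5682
G1 X8.7480 Y79.7336
G1 X14.0642 Y66.8990
G1 X26.8988 Y61.5828
G1 X39.7334 Y66.8990
G1 X45.0496 Y79.7336
M5
G00 X5.5335 Y77.4865
M4 S840
G1 X22.8252 Y77.4865 F1547
G1 X22.8252 Y43.6045
G1 X5.5335 Y43.6045
G1 X5.5335 Y77.4865
M5
G00 X28.8864 Y63.8349
M4 S840
G1 X37.7463 Y63.8349 F1547
G1 X37.7463 Y9.0305
G1 X28.8864 Y9.0305
G1 X28.8864 Y63.8349
M5
G00 X21.2984 Y102.1624
M4 S490
G1 X32.9807 Y100.2015 F2101
G1 X36.6118 Y80.1205
G1 X38.8263 Y58.9193
G1 X46.2588 Y53.5978
M5
G00 X0.0000 Y0.0000

1 u = 1 mm; y_m = 132.3770 − y.

[1] `<polygon>` regular polygon, #ff8800→cut S840 F1547: (31.0602,12.3369) → (16.7795,9.9233) → (7.5489,21.0839) → (12.5990,34.6581) → (26.8797,37.0717) → (36.1103,25.9111) → (31.0602,12.3369) (closed)

[2] `<circle>` circle, #ff8800→cut S840 F1547: (45.0496,79.7336) → (39.7334,92.5682) → (26.8988,97.8844) → (14.0642,92.5682) → (8.7480,79.7336) → (14.0642,66.8990) → (26.8988,61.5828) → (39.7334,66.8990) → (45.0496,79.7336) (closed)

[3] `<rect>` rectangle, #ff8800→cut S840 F1547: (5.5335,77.4865) → (22.8252,77.4865) → (22.8252,43.6045) → (5.5335,43.6045) → (5.5335,77.4865) (closed)

[4] `<rect>` rectangle, #ff8800→cut S840 F1547: (28.8864,63.8349) → (37.7463,63.8349) → (37.7463,9.0305) → (28.8864,9.0305) → (28.8864,63.8349) (closed)

[5] `<path>` cubic bezier, #ff0000→score S490 F2101: (21.2984,102.1624) → (32.9807,100.2015) → (36.6118,80.1205) → (38.8263,58.9193) → (46.2588,53.5978)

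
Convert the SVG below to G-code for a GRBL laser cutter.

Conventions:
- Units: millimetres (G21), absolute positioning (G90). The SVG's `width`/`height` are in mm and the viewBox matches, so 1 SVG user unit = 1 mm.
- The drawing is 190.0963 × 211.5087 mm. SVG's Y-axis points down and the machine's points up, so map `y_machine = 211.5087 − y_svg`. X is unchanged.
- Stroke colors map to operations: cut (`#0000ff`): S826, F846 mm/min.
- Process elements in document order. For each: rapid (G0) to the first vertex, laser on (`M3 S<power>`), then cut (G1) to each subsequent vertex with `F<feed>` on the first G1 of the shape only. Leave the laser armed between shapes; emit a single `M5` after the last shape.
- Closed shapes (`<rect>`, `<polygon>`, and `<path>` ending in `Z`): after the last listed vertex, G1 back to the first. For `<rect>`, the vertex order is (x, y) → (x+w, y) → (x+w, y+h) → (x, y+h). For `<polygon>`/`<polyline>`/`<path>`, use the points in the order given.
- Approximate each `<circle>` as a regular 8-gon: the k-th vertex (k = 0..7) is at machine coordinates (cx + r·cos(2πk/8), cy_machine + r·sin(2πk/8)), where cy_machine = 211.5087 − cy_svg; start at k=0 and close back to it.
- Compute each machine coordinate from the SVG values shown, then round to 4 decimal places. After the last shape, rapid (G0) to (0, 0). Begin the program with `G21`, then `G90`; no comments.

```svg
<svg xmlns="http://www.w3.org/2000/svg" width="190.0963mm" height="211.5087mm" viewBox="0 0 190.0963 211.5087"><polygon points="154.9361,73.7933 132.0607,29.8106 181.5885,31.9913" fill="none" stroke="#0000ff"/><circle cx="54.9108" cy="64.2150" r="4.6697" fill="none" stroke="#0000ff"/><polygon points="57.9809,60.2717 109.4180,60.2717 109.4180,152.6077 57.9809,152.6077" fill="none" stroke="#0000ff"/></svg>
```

G21
G90
G0 X154.9361 Y137.7154
M3 S826
G1 X132.0607 Y181.6981 F846
G1 X181.5885 Y179.5174
G1 X154.9361 Y137.7154
G0 X59.5805 Y147.2937
M3 S826
G1 X58.2128 Y150.5957 F846
G1 X54.9108 Y151.9634
G1 X51.6088 Y150.5957
G1 X50.2411 Y147.2937
G1 X51.6088 Y143.9917
G1 X54.9108 Y142.6240
G1 X58.2128 Y143.9917
G1 X59.5805 Y147.2937
G0 X57.9809 Y151.2370
M3 S826
G1 X109.4180 Y151.2370 F846
G1 X109.4180 Y58.9010
G1 X57.9809 Y58.9010
G1 X57.9809 Y151.2370
M5
G0 X0.0000 Y0.0000

1 u = 1 mm; y_m = 211.5087 − y.

[1] `<polygon>` regular polygon, #0000ff→cut S826 F846: (154.9361,137.7154) → (132.0607,181.6981) → (181.5885,179.5174) → (154.9361,137.7154) (closed)

[2] `<circle>` circle, #0000ff→cut S826 F846: (59.5805,147.2937) → (58.2128,150.5957) → (54.9108,151.9634) → (51.6088,150.5957) → (50.2411,147.2937) → (51.6088,143.9917) → (54.9108,142.6240) → (58.2128,143.9917) → (59.5805,147.2937) (closed)

[3] `<polygon>` rectangle, #0000ff→cut S826 F846: (57.9809,151.2370) → (109.4180,151.2370) → (109.4180,58.9010) → (57.9809,58.9010) → (57.9809,151.2370) (closed)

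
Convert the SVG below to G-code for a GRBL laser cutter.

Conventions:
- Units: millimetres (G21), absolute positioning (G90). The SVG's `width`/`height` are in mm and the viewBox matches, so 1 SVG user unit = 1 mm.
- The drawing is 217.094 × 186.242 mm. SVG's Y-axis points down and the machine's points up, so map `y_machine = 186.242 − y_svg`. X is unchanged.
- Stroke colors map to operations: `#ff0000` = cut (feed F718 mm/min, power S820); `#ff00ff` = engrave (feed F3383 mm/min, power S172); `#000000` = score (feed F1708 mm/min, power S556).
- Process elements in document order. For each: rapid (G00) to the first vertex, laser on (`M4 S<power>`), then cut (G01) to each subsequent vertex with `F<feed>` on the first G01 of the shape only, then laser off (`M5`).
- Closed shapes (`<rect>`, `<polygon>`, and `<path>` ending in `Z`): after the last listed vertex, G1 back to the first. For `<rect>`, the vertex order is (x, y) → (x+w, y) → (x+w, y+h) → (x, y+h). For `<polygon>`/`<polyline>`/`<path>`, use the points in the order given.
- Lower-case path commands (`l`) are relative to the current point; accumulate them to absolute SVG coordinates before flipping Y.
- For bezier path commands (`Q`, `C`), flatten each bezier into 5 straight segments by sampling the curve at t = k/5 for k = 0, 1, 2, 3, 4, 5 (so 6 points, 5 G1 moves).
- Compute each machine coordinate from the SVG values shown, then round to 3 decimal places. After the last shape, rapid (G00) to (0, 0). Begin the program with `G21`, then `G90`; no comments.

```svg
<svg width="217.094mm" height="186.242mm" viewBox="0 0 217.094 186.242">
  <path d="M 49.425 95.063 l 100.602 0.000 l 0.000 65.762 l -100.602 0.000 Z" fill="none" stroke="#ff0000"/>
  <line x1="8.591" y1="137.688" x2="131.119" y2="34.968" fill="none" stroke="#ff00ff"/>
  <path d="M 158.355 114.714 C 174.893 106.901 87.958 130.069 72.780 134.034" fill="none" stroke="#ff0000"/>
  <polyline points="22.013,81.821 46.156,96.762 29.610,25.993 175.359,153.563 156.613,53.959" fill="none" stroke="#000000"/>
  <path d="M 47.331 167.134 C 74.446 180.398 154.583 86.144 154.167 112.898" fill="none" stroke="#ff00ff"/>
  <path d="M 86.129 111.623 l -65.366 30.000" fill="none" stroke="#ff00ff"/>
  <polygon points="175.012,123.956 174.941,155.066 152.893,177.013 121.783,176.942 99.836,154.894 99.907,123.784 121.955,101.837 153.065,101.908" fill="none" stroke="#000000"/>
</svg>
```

viewBox `0 0 217.094 186.242` with mm width/height → 1 unit = 1 mm. Flip: y_m = 186.242 − y_svg.

**Shape 1** — `<path>` rectangle, stroke `#ff0000` → cut (S820, F718). Machine vertices: (49.425,91.179) → (150.027,91.179) → (150.027,25.417) → (49.425,25.417) → (49.425,91.179). Closed: final G1 returns to the first vertex.

**Shape 2** — `<line>` line segment, stroke `#ff00ff` → engrave (S172, F3383). Machine vertices: (8.591,48.554) → (131.119,151.274). Open path.

**Shape 3** — `<path>` cubic bezier, stroke `#ff0000` → cut (S820, F718). Control points (SVG): P0=(158.355,114.714), P1=(174.893,106.901), P2=(87.958,130.069), P3=(72.780,134.034); sampled at t=k/5. Machine vertices: (158.355,71.528) → (157.263,72.900) → (139.748,69.244) → (114.222,62.972) → (89.096,56.490) → (72.780,52.208). Open path.

**Shape 4** — `<polyline>` open polyline, stroke `#000000` → score (S556, F1708). Machine vertices: (22.013,104.421) → (46.156,89.480) → (29.610,160.249) → (175.359,32.679) → (156.613,132.283). Open path.

**Shape 5** — `<path>` cubic bezier, stroke `#ff00ff` → engrave (S172, F3383). Control points (SVG): P0=(47.331,167.134), P1=(74.446,180.398), P2=(154.583,86.144), P3=(154.167,112.898); sampled at t=k/5. Machine vertices: (47.331,19.108) → (68.894,22.224) → (96.771,40.174) → (124.550,61.991) → (145.819,76.704) → (154.167,73.344). Open path.

**Shape 6** — `<path>` line segment, stroke `#ff00ff` → engrave (S172, F3383). Machine vertices: (86.129,74.619) → (20.763,44.619). Open path.

**Shape 7** — `<polygon>` regular polygon, stroke `#000000` → score (S556, F1708). Machine vertices: (175.012,62.286) → (174.941,31.176) → (152.893,9.229) → (121.783,9.300) → (99.836,31.348) → (99.907,62.458) → (121.955,84.405) → (153.065,84.334) → (175.012,62.286). Closed: final G1 returns to the first vertex.

G21
G90
G00 X49.425 Y91.179
M4 S820
G01 X150.027 Y91.179 F718
G01 X150.027 Y25.417
G01 X49.425 Y25.417
G01 X49.425 Y91.179
M5
G00 X8.591 Y48.554
M4 S172
G01 X131.119 Y151.274 F3383
M5
G00 X158.355 Y71.528
M4 S820
G01 X157.263 Y72.900 F718
G01 X139.748 Y69.244
G01 X114.222 Y62.972
G01 X89.096 Y56.490
G01 X72.780 Y52.208
M5
G00 X22.013 Y104.421
M4 S556
G01 X46.156 Y89.480 F1708
G01 X29.610 Y160.249
G01 X175.359 Y32.679
G01 X156.613 Y132.283
M5
G00 X47.331 Y19.108
M4 S172
G01 X68.894 Y22.224 F3383
G01 X96.771 Y40.174
G01 X124.550 Y61.991
G01 X145.819 Y76.704
G01 X154.167 Y73.344
M5
G00 X86.129 Y74.619
M4 S172
G01 X20.763 Y44.619 F3383
M5
G00 X175.012 Y62.286
M4 S556
G01 X174.941 Y31.176 F1708
G01 X152.893 Y9.229
G01 X121.783 Y9.300
G01 X99.836 Y31.348
G01 X99.907 Y62.458
G01 X121.955 Y84.405
G01 X153.065 Y84.334
G01 X175.012 Y62.286
M5
G00 X0.000 Y0.000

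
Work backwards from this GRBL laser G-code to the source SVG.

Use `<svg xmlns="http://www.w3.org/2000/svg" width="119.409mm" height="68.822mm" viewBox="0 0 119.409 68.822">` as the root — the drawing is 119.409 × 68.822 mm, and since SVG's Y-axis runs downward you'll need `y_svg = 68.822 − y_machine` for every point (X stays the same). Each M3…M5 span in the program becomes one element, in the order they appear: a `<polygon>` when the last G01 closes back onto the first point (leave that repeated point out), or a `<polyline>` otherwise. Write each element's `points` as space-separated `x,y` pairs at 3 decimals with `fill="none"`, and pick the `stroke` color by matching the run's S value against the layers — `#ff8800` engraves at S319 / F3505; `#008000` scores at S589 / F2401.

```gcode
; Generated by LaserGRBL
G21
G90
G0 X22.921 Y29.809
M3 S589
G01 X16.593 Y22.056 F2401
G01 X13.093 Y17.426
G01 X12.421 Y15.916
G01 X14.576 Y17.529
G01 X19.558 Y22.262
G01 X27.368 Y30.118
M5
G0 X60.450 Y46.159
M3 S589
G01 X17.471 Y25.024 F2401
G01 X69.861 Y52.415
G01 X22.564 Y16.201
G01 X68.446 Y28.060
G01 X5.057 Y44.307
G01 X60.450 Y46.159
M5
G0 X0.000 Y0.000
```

Each laser-on run becomes one SVG element. Flip Y back into SVG space with y_svg = 68.822 − y_machine. Every run uses S589, so all elements get stroke `#008000` (score).

Run 1: The run is open, so emit a `<polyline>` with points (Y-flipped): 22.921,39.013 16.593,46.766 13.093,51.396 12.421,52.906 14.576,51.293 19.558,46.560 27.368,38.704.

Run 2: The run returns to its start, so emit a `<polygon>` with points (Y-flipped): 60.450,22.663 17.471,43.798 69.861,16.407 22.564,52.621 68.446,40.762 5.057,24.515.

<svg xmlns="http://www.w3.org/2000/svg" width="119.409mm" height="68.822mm" viewBox="0 0 119.409 68.822">
  <polyline points="22.921,39.013 16.593,46.766 13.093,51.396 12.421,52.906 14.576,51.293 19.558,46.560 27.368,38.704" fill="none" stroke="#008000"/>
  <polygon points="60.450,22.663 17.471,43.798 69.861,16.407 22.564,52.621 68.446,40.762 5.057,24.515" fill="none" stroke="#008000"/>
</svg>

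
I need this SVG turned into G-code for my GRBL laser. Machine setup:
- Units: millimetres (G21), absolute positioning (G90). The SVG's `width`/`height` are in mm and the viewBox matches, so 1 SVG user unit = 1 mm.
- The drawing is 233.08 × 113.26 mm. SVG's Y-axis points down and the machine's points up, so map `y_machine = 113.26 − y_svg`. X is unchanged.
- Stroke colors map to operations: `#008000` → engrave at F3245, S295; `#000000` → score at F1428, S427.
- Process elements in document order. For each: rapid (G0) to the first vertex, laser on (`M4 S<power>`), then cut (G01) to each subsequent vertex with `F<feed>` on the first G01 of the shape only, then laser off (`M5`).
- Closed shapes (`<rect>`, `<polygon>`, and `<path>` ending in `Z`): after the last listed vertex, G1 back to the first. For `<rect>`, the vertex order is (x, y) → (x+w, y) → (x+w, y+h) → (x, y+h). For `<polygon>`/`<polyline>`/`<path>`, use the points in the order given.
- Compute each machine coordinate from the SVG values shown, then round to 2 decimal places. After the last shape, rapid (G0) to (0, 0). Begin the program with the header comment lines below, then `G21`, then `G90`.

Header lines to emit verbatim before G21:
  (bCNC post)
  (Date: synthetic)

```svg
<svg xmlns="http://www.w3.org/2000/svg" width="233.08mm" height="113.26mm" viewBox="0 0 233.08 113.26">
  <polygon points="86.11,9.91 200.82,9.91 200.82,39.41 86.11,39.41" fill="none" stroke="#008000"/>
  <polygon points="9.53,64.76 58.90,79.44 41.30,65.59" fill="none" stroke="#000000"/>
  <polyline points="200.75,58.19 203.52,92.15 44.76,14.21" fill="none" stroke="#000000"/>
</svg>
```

1 u = 1 mm; y_m = 113.26 − y.

[1] `<polygon>` rectangle, #008000→engrave S295 F3245: (86.11,103.35) → (200.82,103.35) → (200.82,73.85) → (86.11,73.85) → (86.11,103.35) (closed)

[2] `<polygon>` closed polygon, #000000→score S427 F1428: (9.53,48.50) → (58.90,33.82) → (41.30,47.67) → (9.53,48.50) (closed)

[3] `<polyline>` open polyline, #000000→score S427 F1428: (200.75,55.07) → (203.52,21.11) → (44.76,99.05)

(bCNC post)
(Date: synthetic)
G21
G90
G0 X86.11 Y103.35
M4 S295
G01 X200.82 Y103.35 F3245
G01 X200.82 Y73.85
G01 X86.11 Y73.85
G01 X86.11 Y103.35
M5
G0 X9.53 Y48.50
M4 S427
G01 X58.90 Y33.82 F1428
G01 X41.30 Y47.67
G01 X9.53 Y48.50
M5
G0 X200.75 Y55.07
M4 S427
G01 X203.52 Y21.11 F1428
G01 X44.76 Y99.05
M5
G0 X0.00 Y0.00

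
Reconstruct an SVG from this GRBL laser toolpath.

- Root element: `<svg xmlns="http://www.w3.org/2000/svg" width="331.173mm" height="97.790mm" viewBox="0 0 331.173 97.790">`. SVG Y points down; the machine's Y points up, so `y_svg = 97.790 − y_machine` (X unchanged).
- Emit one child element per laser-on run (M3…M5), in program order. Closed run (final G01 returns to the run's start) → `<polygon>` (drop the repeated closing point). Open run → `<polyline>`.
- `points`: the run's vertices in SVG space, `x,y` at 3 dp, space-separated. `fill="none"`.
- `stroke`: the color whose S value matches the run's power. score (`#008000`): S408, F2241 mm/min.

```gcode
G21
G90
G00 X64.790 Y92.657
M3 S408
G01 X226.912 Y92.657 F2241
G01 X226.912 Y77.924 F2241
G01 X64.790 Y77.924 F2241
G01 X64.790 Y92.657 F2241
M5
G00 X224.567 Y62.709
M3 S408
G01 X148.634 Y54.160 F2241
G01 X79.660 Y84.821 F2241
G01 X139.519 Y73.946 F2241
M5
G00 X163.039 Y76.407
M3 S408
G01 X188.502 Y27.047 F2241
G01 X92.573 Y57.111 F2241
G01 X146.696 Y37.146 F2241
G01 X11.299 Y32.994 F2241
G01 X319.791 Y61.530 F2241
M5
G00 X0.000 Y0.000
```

Machine Y-up, SVG Y-down with viewBox height 97.790, so y_svg = 97.790 − y_machine; X carries over. Every run uses S408, so all elements get stroke `#008000` (score).

Run 1: The run returns to its start, so emit a `<polygon>` with points (Y-flipped): 64.790,5.133 226.912,5.133 226.912,19.866 64.790,19.866.

Run 2: The run is open, so emit a `<polyline>` with points (Y-flipped): 224.567,35.081 148.634,43.630 79.660,12.969 139.519,23.844.

Run 3: The run is open, so emit a `<polyline>` with points (Y-flipped): 163.039,21.383 188.502,70.743 92.573,40.679 146.696,60.644 11.299,64.796 319.791,36.260.

<svg xmlns="http://www.w3.org/2000/svg" width="331.173mm" height="97.790mm" viewBox="0 0 331.173 97.790">
  <polygon points="64.790,5.133 226.912,5.133 226.912,19.866 64.790,19.866" fill="none" stroke="#008000"/>
  <polyline points="224.567,35.081 148.634,43.630 79.660,12.969 139.519,23.844" fill="none" stroke="#008000"/>
  <polyline points="163.039,21.383 188.502,70.743 92.573,40.679 146.696,60.644 11.299,64.796 319.791,36.260" fill="none" stroke="#008000"/>
</svg>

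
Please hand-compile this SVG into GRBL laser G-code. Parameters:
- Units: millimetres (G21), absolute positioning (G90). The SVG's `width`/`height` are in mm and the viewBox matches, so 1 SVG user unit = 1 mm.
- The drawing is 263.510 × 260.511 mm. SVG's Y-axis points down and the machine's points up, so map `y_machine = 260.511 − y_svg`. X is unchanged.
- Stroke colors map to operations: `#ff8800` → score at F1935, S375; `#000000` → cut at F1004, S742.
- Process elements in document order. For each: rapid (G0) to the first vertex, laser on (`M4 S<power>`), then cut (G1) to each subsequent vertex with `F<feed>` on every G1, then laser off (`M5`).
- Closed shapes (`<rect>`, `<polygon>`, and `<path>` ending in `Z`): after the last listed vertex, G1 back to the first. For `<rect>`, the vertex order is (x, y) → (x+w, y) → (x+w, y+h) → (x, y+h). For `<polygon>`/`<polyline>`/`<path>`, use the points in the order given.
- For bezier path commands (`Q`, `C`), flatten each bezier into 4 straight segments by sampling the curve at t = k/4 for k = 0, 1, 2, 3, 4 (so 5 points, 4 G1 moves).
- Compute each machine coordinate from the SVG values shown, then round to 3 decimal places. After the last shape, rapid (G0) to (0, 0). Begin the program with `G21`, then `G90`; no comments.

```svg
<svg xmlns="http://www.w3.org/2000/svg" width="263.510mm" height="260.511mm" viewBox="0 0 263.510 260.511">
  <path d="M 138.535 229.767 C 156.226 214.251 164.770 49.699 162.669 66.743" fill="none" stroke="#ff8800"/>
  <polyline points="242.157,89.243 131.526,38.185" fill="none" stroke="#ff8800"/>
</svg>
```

G21
G90
G0 X138.535 Y30.744
M4 S375
G1 X150.065 Y65.159 F1935
G1 X158.024 Y124.466 F1935
G1 X162.272 Y177.668 F1935
G1 X162.669 Y193.768 F1935
M5
G0 X242.157 Y171.268
M4 S375
G1 X131.526 Y222.326 F1935
M5
G0 X0.000 Y0.000

Since the viewBox matches the mm dimensions, user units are millimetres directly. The only transform is the Y-flip y_m = 260.511 − y_svg.

Shape 1 is a cubic bezier drawn with `<path>`. Its stroke #ff8800 means score at S375, F1935. After flipping Y the toolpath is (138.535,30.744) → (150.065,65.159) → (158.024,124.466) → (162.272,177.668) → (162.669,193.768).

Shape 2 is a line segment drawn with `<polyline>`. Its stroke #ff8800 means score at S375, F1935. After flipping Y the toolpath is (242.157,171.268) → (131.526,222.326).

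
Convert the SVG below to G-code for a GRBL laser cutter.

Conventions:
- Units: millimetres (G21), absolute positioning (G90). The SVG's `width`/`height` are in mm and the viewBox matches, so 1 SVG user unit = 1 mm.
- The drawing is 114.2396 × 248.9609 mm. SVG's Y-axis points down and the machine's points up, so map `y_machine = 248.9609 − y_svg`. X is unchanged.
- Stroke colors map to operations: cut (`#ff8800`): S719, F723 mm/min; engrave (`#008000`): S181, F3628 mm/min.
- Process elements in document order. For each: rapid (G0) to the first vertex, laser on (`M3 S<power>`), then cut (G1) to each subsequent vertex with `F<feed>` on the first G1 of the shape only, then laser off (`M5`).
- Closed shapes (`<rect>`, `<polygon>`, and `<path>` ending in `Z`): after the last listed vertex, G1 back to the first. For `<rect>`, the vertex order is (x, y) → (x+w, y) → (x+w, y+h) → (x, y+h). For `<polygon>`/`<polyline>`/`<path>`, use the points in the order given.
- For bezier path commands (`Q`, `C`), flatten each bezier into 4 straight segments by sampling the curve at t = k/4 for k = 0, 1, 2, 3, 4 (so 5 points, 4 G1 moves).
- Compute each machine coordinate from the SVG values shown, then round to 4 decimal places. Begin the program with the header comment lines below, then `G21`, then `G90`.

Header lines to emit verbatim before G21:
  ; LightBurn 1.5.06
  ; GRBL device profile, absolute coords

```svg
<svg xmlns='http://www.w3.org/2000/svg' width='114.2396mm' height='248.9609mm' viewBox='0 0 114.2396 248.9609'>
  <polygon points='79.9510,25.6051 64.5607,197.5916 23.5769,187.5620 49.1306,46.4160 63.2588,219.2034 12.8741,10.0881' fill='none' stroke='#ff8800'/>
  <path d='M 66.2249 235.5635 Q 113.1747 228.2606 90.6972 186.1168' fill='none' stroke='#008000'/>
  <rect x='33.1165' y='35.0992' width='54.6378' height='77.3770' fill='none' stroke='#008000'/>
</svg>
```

; LightBurn 1.5.06
; GRBL device profile, absolute coords
G21
G90
G0 X79.9510 Y223.3558
M3 S719
G1 X64.5607 Y51.3693 F723
G1 X23.5769 Y61.3989
G1 X49.1306 Y202.5449
G1 X63.2588 Y29.7575
G1 X12.8741 Y238.8728
G1 X79.9510 Y223.3558
M5
G0 X66.2249 Y13.3974
M3 S181
G1 X85.3606 Y19.2264 F3628
G1 X95.8179 Y29.4105
G1 X97.5967 Y43.9498
G1 X90.6972 Y62.8441
M5
G0 X33.1165 Y213.8617
M3 S181
G1 X87.7543 Y213.8617 F3628
G1 X87.7543 Y136.4847
G1 X33.1165 Y136.4847
G1 X33.1165 Y213.8617
M5

viewBox `0 0 114.2396 248.9609` with mm width/height → 1 unit = 1 mm. Flip: y_m = 248.9609 − y_svg.

**Shape 1** — `<polygon>` closed polygon, stroke `#ff8800` → cut (S719, F723). Machine vertices: (79.9510,223.3558) → (64.5607,51.3693) → (23.5769,61.3989) → (49.1306,202.5449) → (63.2588,29.7575) → (12.8741,238.8728) → (79.9510,223.3558). Closed: final G1 returns to the first vertex.

**Shape 2** — `<path>` quadratic bezier, stroke `#008000` → engrave (S181, F3628). Control points (SVG): P0=(66.2249,235.5635), P1=(113.1747,228.2606), P2=(90.6972,186.1168); sampled at t=k/4. Machine vertices: (66.2249,13.3974) → (85.3606,19.2264) → (95.8179,29.4105) → (97.5967,43.9498) → (90.6972,62.8441). Open path.

**Shape 3** — `<rect>` rectangle, stroke `#008000` → engrave (S181, F3628). Machine vertices: (33.1165,213.8617) → (87.7543,213.8617) → (87.7543,136.4847) → (33.1165,136.4847) → (33.1165,213.8617). Closed: final G1 returns to the first vertex.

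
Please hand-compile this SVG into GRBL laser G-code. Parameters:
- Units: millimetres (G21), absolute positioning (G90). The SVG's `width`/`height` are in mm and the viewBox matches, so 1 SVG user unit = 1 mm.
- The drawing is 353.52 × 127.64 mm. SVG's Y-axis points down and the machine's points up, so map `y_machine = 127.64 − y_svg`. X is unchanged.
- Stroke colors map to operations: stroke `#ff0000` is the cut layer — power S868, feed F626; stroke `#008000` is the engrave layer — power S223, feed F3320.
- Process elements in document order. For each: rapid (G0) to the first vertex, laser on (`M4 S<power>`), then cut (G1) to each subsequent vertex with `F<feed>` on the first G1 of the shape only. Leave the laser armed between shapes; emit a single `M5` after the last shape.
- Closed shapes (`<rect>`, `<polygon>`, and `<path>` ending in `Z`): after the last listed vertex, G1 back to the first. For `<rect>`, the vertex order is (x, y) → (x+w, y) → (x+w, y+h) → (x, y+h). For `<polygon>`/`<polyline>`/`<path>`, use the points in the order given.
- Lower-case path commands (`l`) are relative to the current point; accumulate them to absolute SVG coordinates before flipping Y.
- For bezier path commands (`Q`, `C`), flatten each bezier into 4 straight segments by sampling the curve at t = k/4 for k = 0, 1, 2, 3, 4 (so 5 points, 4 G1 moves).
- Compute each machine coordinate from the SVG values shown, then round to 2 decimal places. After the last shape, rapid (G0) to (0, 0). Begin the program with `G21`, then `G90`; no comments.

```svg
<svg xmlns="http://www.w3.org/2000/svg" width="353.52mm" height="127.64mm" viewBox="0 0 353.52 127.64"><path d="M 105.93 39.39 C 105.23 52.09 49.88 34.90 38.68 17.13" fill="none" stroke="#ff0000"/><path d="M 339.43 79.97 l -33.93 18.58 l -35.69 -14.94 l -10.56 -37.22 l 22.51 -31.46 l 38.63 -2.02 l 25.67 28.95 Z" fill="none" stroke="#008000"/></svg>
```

Since the viewBox matches the mm dimensions, user units are millimetres directly. The only transform is the Y-flip y_m = 127.64 − y_svg.

Shape 1 is a cubic bezier drawn with `<path>`. Its stroke #ff0000 means cut at S868, F626. After flipping Y the toolpath is (105.93,88.25) → (96.70,83.87) → (76.24,87.95) → (53.81,97.75) → (38.68,110.51).

Shape 2 is a regular polygon drawn with `<path>`. Its stroke #008000 means engrave at S223, F3320. After flipping Y the toolpath is (339.43,47.67) → (305.50,29.09) → (269.81,44.03) → (259.25,81.25) → (281.76,112.71) → (320.39,114.73) → (346.06,85.78) → (339.43,47.67), returning to the start.

G21
G90
G0 X105.93 Y88.25
M4 S868
G1 X96.70 Y83.87 F626
G1 X76.24 Y87.95
G1 X53.81 Y97.75
G1 X38.68 Y110.51
G0 X339.43 Y47.67
M4 S223
G1 X305.50 Y29.09 F3320
G1 X269.81 Y44.03
G1 X259.25 Y81.25
G1 X281.76 Y112.71
G1 X320.39 Y114.73
G1 X346.06 Y85.78
G1 X339.43 Y47.67
M5
G0 X0.00 Y0.00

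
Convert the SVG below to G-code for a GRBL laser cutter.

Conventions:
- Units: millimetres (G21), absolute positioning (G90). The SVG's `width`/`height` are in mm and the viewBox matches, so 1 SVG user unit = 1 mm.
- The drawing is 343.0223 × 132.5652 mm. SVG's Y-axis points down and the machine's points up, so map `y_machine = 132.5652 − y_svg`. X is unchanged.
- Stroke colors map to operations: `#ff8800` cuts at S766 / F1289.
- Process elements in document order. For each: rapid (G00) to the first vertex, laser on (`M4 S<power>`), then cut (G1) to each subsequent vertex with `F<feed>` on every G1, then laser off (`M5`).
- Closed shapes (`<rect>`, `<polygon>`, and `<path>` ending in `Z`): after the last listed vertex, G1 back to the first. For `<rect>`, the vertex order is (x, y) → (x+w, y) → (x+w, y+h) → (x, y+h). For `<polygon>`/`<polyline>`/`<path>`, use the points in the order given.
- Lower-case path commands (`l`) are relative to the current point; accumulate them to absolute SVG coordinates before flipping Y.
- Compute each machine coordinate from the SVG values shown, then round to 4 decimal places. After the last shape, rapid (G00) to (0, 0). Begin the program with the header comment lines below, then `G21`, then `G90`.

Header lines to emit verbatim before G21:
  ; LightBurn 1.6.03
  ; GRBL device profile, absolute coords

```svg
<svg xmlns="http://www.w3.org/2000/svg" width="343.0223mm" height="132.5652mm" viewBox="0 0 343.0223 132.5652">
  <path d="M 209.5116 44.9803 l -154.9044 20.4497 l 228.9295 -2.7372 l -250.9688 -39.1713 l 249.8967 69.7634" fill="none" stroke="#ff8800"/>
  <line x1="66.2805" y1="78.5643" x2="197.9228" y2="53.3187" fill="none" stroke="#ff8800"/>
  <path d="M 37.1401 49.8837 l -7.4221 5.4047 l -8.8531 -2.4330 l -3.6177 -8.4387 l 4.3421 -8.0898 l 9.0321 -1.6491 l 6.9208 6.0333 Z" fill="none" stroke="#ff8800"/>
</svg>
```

Since the viewBox matches the mm dimensions, user units are millimetres directly. The only transform is the Y-flip y_m = 132.5652 − y_svg.

Shape 1 is a open polyline drawn with `<path>`. Its stroke #ff8800 means cut at S766, F1289. After flipping Y the toolpath is (209.5116,87.5849) → (54.6072,67.1352) → (283.5367,69.8724) → (32.5679,109.0437) → (282.4646,39.2803).

Shape 2 is a line segment drawn with `<line>`. Its stroke #ff8800 means cut at S766, F1289. After flipping Y the toolpath is (66.2805,54.0009) → (197.9228,79.2465).

Shape 3 is a regular polygon drawn with `<path>`. Its stroke #ff8800 means cut at S766, F1289. After flipping Y the toolpath is (37.1401,82.6815) → (29.7180,77.2768) → (20.8649,79.7098) → (17.2472,88.1485) → (21.5893,96.2383) → (30.6214,97.8874) → (37.5422,91.8541) → (37.1401,82.6815), returning to the start.

; LightBurn 1.6.03
; GRBL device profile, absolute coords
G21
G90
G00 X209.5116 Y87.5849
M4 S766
G1 X54.6072 Y67.1352 F1289
G1 X283.5367 Y69.8724 F1289
G1 X32.5679 Y109.0437 F1289
G1 X282.4646 Y39.2803 F1289
M5
G00 X66.2805 Y54.0009
M4 S766
G1 X197.9228 Y79.2465 F1289
M5
G00 X37.1401 Y82.6815
M4 S766
G1 X29.7180 Y77.2768 F1289
G1 X20.8649 Y79.7098 F1289
G1 X17.2472 Y88.1485 F1289
G1 X21.5893 Y96.2383 F1289
G1 X30.6214 Y97.8874 F1289
G1 X37.5422 Y91.8541 F1289
G1 X37.1401 Y82.6815 F1289
M5
G00 X0.0000 Y0.0000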